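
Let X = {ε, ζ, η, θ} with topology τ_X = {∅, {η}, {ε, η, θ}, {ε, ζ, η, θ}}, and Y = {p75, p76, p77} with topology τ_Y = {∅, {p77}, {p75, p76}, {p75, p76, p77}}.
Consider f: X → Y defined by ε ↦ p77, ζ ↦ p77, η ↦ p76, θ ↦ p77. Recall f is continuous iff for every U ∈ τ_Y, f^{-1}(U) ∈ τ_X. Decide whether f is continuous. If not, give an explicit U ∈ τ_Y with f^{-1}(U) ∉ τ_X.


f is NOT continuous.

Compute f^{-1}(U) for each U ∈ τ_Y:
  U = ∅: f^{-1}(U) = ∅ ∈ τ_X ✓.
  U = {p77}: f^{-1}(U) = {ε, ζ, θ} ∉ τ_X ✗.
  U = {p75, p76}: f^{-1}(U) = {η} ∈ τ_X ✓.
  U = {p75, p76, p77}: f^{-1}(U) = {ε, ζ, η, θ} ∈ τ_X ✓.
Found U = {p77} with f^{-1}(U) = {ε, ζ, θ} not in τ_X. Therefore f is NOT continuous.


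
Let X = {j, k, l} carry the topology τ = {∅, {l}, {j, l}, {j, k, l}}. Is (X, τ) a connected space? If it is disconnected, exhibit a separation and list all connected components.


(X, τ) is connected.

Find clopen sets (U ∈ τ with X ∖ U ∈ τ):
  U = ∅, X ∖ U = {j, k, l} — both open, so U is clopen.
  U = {j, k, l}, X ∖ U = ∅ — both open, so U is clopen.
Only trivial clopens (∅ and X) exist, so (X, τ) is connected.
Compute connected components by grouping points that agree on all clopens:
  component: {j, k, l}


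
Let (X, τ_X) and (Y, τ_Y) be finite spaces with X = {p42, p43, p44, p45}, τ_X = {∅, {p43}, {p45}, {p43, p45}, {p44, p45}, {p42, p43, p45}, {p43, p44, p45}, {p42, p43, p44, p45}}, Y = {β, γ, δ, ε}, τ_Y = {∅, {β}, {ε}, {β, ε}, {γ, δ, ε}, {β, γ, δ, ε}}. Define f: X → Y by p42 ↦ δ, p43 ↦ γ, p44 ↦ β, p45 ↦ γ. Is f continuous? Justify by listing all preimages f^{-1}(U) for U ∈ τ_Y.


f is NOT continuous.

Compute f^{-1}(U) for each U ∈ τ_Y:
  U = ∅: f^{-1}(U) = ∅ ∈ τ_X ✓.
  U = {β}: f^{-1}(U) = {p44} ∉ τ_X ✗.
  U = {ε}: f^{-1}(U) = ∅ ∈ τ_X ✓.
  U = {β, ε}: f^{-1}(U) = {p44} ∉ τ_X ✗.
  U = {γ, δ, ε}: f^{-1}(U) = {p42, p43, p45} ∈ τ_X ✓.
  U = {β, γ, δ, ε}: f^{-1}(U) = {p42, p43, p44, p45} ∈ τ_X ✓.
Found U = {β} with f^{-1}(U) = {p44} not in τ_X. Therefore f is NOT continuous.


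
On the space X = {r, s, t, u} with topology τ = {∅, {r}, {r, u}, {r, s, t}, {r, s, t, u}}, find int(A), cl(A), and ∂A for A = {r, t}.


int(A) = {r}, cl(A) = {r, s, t, u}, ∂A = {s, t, u}.

Closed sets in (X, τ) are complements of opens:
  closed(X, τ) = {∅, {u}, {s, t}, {s, t, u}, {r, s, t, u}}.
int(A) = ⋃ {U ∈ τ : U ⊆ A}. Opens contained in A: ∅, {r}.
Taking the union of these: int(A) = {r}.
cl(A) = ⋂ {C closed : A ⊆ C}. Closed sets containing A: {r, s, t, u}.
Intersecting these: cl(A) = {r, s, t, u}.
∂A = cl(A) ∖ int(A) = {r, s, t, u} ∖ {r} = {s, t, u}.


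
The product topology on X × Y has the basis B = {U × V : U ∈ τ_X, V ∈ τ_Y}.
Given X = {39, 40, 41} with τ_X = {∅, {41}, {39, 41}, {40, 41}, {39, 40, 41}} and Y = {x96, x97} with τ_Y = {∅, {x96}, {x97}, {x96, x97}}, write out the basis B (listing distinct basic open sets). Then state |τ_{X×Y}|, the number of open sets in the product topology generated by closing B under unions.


Basis B = {∅ × ∅, {41} × {x96}, {41} × {x97}, {39, 41} × {x96}, {39, 41} × {x97}, {40, 41} × {x96}, {40, 41} × {x97}, {41} × {x96, x97}, {39, 40, 41} × {x96}, {39, 40, 41} × {x97}, {39, 41} × {x96, x97}, {40, 41} × {x96, x97}, {39, 40, 41} × {x96, x97}}; |τ_{X×Y}| = 25.

Enumerate products U × V with U ∈ τ_X, V ∈ τ_Y (deduplicated):
  ∅ × ∅ = {} (∅)
  {41} × {x96} = {(41,x96)}
  {41} × {x97} = {(41,x97)}
  {39, 41} × {x96} = {(39,x96), (41,x96)}
  {39, 41} × {x97} = {(39,x97), (41,x97)}
  {40, 41} × {x96} = {(40,x96), (41,x96)}
  {40, 41} × {x97} = {(40,x97), (41,x97)}
  {41} × {x96, x97} = {(41,x96), (41,x97)}
  {39, 40, 41} × {x96} = {(39,x96), (40,x96), (41,x96)}
  {39, 40, 41} × {x97} = {(39,x97), (40,x97), (41,x97)}
  {39, 41} × {x96, x97} = {(39,x96), (39,x97), (41,x96), (41,x97)}
  {40, 41} × {x96, x97} = {(40,x96), (40,x97), (41,x96), (41,x97)}
  {39, 40, 41} × {x96, x97} = {(39,x96), (39,x97), (40,x96), (40,x97), (41,x96), (41,x97)}
These 13 distinct sets form the basis B.
Close under arbitrary unions to get τ_{X×Y}; counting gives |τ_{X×Y}| = 25.


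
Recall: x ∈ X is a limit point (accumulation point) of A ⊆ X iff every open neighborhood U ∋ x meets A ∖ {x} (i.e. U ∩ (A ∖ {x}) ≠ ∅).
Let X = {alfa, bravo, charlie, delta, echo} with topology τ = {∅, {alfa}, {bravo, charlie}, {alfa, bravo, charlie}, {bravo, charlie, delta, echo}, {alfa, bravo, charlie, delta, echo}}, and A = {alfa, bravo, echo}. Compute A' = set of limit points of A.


A' = {charlie, delta, echo}

For each x ∈ X, list the open sets U ∈ τ with x ∈ U, then check whether U ∩ (A ∖ {x}) ≠ ∅ for every such U.
  x = alfa: open {alfa} ∋ x has {alfa} ∩ (A ∖ {alfa}) = ∅, so x is NOT a limit point.
  x = bravo: open {bravo, charlie} ∋ x has {bravo, charlie} ∩ (A ∖ {bravo}) = ∅, so x is NOT a limit point.
  x = charlie: opens ∋ x are {bravo, charlie}, {alfa, bravo, charlie}, {bravo, charlie, delta, echo}, {alfa, bravo, charlie, delta, echo}; each meets A ∖ {charlie}, so x IS a limit point.
  x = delta: opens ∋ x are {bravo, charlie, delta, echo}, {alfa, bravo, charlie, delta, echo}; each meets A ∖ {delta}, so x IS a limit point.
  x = echo: opens ∋ x are {bravo, charlie, delta, echo}, {alfa, bravo, charlie, delta, echo}; each meets A ∖ {echo}, so x IS a limit point.
Collecting: A' = {charlie, delta, echo}.


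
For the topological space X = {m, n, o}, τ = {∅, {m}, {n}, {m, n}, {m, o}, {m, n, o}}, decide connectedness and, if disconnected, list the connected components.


(X, τ) is disconnected; components = [{n}, {m, o}].

Find clopen sets (U ∈ τ with X ∖ U ∈ τ):
  U = ∅, X ∖ U = {m, n, o} — both open, so U is clopen.
  U = {n}, X ∖ U = {m, o} — both open, so U is clopen.
  U = {m, o}, X ∖ U = {n} — both open, so U is clopen.
  U = {m, n, o}, X ∖ U = ∅ — both open, so U is clopen.
Nontrivial clopen(s) exist: e.g. {n}. So (X, τ) is disconnected.
Compute connected components by grouping points that agree on all clopens:
  component: {n}
  component: {m, o}


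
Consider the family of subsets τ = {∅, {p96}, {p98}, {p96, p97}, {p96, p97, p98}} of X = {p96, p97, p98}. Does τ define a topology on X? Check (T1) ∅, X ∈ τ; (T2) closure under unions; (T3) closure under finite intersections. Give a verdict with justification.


τ is NOT a topology on X.

Axiom (T1): ∅ ∈ τ? Yes; X ∈ τ? Yes.
Axiom (T2/T3): check pairwise unions and intersections of members of τ.
Counterexample for (T2): {p96} ∪ {p98} = {p96, p98} ∉ τ. Therefore τ is NOT a topology.


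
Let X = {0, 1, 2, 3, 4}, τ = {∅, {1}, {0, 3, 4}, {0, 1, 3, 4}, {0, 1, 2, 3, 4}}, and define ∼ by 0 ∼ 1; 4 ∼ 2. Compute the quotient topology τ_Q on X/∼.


X/∼ = {[0=1], [2=4], [3]}; |τ_Q| = 2.

Equivalence classes: [0=1], [2=4], [3].
Quotient map π: X → X/∼ sends 0 ↦ [0=1], 1 ↦ [0=1], 2 ↦ [2=4], 3 ↦ [3], 4 ↦ [2=4].
For each subset V ⊆ X/∼, compute π^{-1}(V) ⊆ X and check whether π^{-1}(V) ∈ τ. V is open in τ_Q iff π^{-1}(V) ∈ τ.
  V = {}: π^{-1}(V) = ∅ ∈ τ ✓.
  V = {[0=1]}: π^{-1}(V) = {0, 1} ∉ τ ✗.
  V = {[2=4]}: π^{-1}(V) = {2, 4} ∉ τ ✗.
  V = {[0=1], [2=4]}: π^{-1}(V) = {0, 1, 2, 4} ∉ τ ✗.
  V = {[3]}: π^{-1}(V) = {3} ∉ τ ✗.
  V = {[0=1], [3]}: π^{-1}(V) = {0, 1, 3} ∉ τ ✗.
  V = {[2=4], [3]}: π^{-1}(V) = {2, 3, 4} ∉ τ ✗.
  V = {[0=1], [2=4], [3]}: π^{-1}(V) = {0, 1, 2, 3, 4} ∈ τ ✓.
Open sets in the quotient: τ_Q = {{}, {[0=1], [2=4], [3]}} (2 elements).


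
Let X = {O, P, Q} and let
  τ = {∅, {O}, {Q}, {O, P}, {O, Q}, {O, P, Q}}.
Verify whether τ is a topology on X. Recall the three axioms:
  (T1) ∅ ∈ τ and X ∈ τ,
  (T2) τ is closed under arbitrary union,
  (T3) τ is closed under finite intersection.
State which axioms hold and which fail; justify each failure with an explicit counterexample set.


τ IS a topology on X.

Axiom (T1): ∅ ∈ τ? Yes; X ∈ τ? Yes.
Axiom (T2/T3): check pairwise unions and intersections of members of τ.
All pairwise intersections and unions checked — each lies in τ. Therefore τ satisfies (T1), (T2), (T3): it IS a topology on X.


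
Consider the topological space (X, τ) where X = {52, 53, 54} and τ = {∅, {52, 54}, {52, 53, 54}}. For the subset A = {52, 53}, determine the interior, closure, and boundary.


int(A) = ∅, cl(A) = {52, 53, 54}, ∂A = {52, 53, 54}.

Closed sets in (X, τ) are complements of opens:
  closed(X, τ) = {∅, {53}, {52, 53, 54}}.
int(A) = ⋃ {U ∈ τ : U ⊆ A}. Opens contained in A: ∅.
Taking the union of these: int(A) = ∅.
cl(A) = ⋂ {C closed : A ⊆ C}. Closed sets containing A: {52, 53, 54}.
Intersecting these: cl(A) = {52, 53, 54}.
∂A = cl(A) ∖ int(A) = {52, 53, 54} ∖ ∅ = {52, 53, 54}.


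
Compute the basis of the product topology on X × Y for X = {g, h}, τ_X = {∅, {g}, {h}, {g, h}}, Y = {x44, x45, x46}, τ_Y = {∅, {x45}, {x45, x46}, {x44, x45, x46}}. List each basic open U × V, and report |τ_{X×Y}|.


Basis B = {∅ × ∅, {g} × {x45}, {h} × {x45}, {g} × {x45, x46}, {g, h} × {x45}, {h} × {x45, x46}, {g} × {x44, x45, x46}, {h} × {x44, x45, x46}, {g, h} × {x45, x46}, {g, h} × {x44, x45, x46}}; |τ_{X×Y}| = 16.

Enumerate products U × V with U ∈ τ_X, V ∈ τ_Y (deduplicated):
  ∅ × ∅ = {} (∅)
  {g} × {x45} = {(g,x45)}
  {h} × {x45} = {(h,x45)}
  {g} × {x45, x46} = {(g,x45), (g,x46)}
  {g, h} × {x45} = {(g,x45), (h,x45)}
  {h} × {x45, x46} = {(h,x45), (h,x46)}
  {g} × {x44, x45, x46} = {(g,x44), (g,x45), (g,x46)}
  {h} × {x44, x45, x46} = {(h,x44), (h,x45), (h,x46)}
  {g, h} × {x45, x46} = {(g,x45), (g,x46), (h,x45), (h,x46)}
  {g, h} × {x44, x45, x46} = {(g,x44), (g,x45), (g,x46), (h,x44), (h,x45), (h,x46)}
These 10 distinct sets form the basis B.
Close under arbitrary unions to get τ_{X×Y}; counting gives |τ_{X×Y}| = 16.


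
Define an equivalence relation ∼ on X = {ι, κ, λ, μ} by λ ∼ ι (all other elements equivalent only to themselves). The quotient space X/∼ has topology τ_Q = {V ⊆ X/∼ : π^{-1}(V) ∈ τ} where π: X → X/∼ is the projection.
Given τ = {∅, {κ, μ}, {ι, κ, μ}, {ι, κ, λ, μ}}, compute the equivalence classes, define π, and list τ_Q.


X/∼ = {[ι=λ], [κ], [μ]}; |τ_Q| = 3.

Equivalence classes: [ι=λ], [κ], [μ].
Quotient map π: X → X/∼ sends ι ↦ [ι=λ], κ ↦ [κ], λ ↦ [ι=λ], μ ↦ [μ].
For each subset V ⊆ X/∼, compute π^{-1}(V) ⊆ X and check whether π^{-1}(V) ∈ τ. V is open in τ_Q iff π^{-1}(V) ∈ τ.
  V = {}: π^{-1}(V) = ∅ ∈ τ ✓.
  V = {[ι=λ]}: π^{-1}(V) = {ι, λ} ∉ τ ✗.
  V = {[κ]}: π^{-1}(V) = {κ} ∉ τ ✗.
  V = {[ι=λ], [κ]}: π^{-1}(V) = {ι, κ, λ} ∉ τ ✗.
  V = {[μ]}: π^{-1}(V) = {μ} ∉ τ ✗.
  V = {[ι=λ], [μ]}: π^{-1}(V) = {ι, λ, μ} ∉ τ ✗.
  V = {[κ], [μ]}: π^{-1}(V) = {κ, μ} ∈ τ ✓.
  V = {[ι=λ], [κ], [μ]}: π^{-1}(V) = {ι, κ, λ, μ} ∈ τ ✓.
Open sets in the quotient: τ_Q = {{}, {[κ], [μ]}, {[ι=λ], [κ], [μ]}} (3 elements).


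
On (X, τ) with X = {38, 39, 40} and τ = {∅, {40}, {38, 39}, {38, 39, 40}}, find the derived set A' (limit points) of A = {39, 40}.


A' = {38}

For each x ∈ X, list the open sets U ∈ τ with x ∈ U, then check whether U ∩ (A ∖ {x}) ≠ ∅ for every such U.
  x = 38: opens ∋ x are {38, 39}, {38, 39, 40}; each meets A ∖ {38}, so x IS a limit point.
  x = 39: open {38, 39} ∋ x has {38, 39} ∩ (A ∖ {39}) = ∅, so x is NOT a limit point.
  x = 40: open {40} ∋ x has {40} ∩ (A ∖ {40}) = ∅, so x is NOT a limit point.
Collecting: A' = {38}.


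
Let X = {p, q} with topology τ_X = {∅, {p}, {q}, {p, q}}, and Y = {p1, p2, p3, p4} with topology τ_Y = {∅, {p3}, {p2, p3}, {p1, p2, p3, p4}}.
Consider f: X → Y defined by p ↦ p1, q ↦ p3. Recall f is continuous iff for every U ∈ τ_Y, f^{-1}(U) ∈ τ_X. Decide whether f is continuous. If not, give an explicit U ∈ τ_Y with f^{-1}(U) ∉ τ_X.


f IS continuous.

Compute f^{-1}(U) for each U ∈ τ_Y:
  U = ∅: f^{-1}(U) = ∅ ∈ τ_X ✓.
  U = {p3}: f^{-1}(U) = {q} ∈ τ_X ✓.
  U = {p2, p3}: f^{-1}(U) = {q} ∈ τ_X ✓.
  U = {p1, p2, p3, p4}: f^{-1}(U) = {p, q} ∈ τ_X ✓.
Every preimage lies in τ_X, so f IS continuous.


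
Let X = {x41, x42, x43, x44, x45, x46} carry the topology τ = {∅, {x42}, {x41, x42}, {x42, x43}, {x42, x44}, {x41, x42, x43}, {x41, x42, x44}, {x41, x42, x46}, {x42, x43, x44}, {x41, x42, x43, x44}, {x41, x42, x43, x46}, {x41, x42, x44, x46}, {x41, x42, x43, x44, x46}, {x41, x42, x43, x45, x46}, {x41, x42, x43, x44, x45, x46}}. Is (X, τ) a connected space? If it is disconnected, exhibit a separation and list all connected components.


(X, τ) is connected.

Find clopen sets (U ∈ τ with X ∖ U ∈ τ):
  U = ∅, X ∖ U = {x41, x42, x43, x44, x45, x46} — both open, so U is clopen.
  U = {x41, x42, x43, x44, x45, x46}, X ∖ U = ∅ — both open, so U is clopen.
Only trivial clopens (∅ and X) exist, so (X, τ) is connected.
Compute connected components by grouping points that agree on all clopens:
  component: {x41, x42, x43, x44, x45, x46}


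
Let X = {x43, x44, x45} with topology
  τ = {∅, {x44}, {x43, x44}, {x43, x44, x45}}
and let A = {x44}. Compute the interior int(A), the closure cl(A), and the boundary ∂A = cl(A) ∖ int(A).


int(A) = {x44}, cl(A) = {x43, x44, x45}, ∂A = {x43, x45}.

Closed sets in (X, τ) are complements of opens:
  closed(X, τ) = {∅, {x45}, {x43, x45}, {x43, x44, x45}}.
int(A) = ⋃ {U ∈ τ : U ⊆ A}. Opens contained in A: ∅, {x44}.
Taking the union of these: int(A) = {x44}.
cl(A) = ⋂ {C closed : A ⊆ C}. Closed sets containing A: {x43, x44, x45}.
Intersecting these: cl(A) = {x43, x44, x45}.
∂A = cl(A) ∖ int(A) = {x43, x44, x45} ∖ {x44} = {x43, x45}.


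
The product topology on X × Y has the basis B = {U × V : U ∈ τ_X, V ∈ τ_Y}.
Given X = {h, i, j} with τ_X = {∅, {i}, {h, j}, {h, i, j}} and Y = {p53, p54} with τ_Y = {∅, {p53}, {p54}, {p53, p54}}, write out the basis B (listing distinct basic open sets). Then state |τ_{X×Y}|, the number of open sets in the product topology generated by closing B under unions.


Basis B = {∅ × ∅, {i} × {p53}, {i} × {p54}, {h, j} × {p53}, {h, j} × {p54}, {i} × {p53, p54}, {h, i, j} × {p53}, {h, i, j} × {p54}, {h, j} × {p53, p54}, {h, i, j} × {p53, p54}}; |τ_{X×Y}| = 16.

Enumerate products U × V with U ∈ τ_X, V ∈ τ_Y (deduplicated):
  ∅ × ∅ = {} (∅)
  {i} × {p53} = {(i,p53)}
  {i} × {p54} = {(i,p54)}
  {h, j} × {p53} = {(h,p53), (j,p53)}
  {h, j} × {p54} = {(h,p54), (j,p54)}
  {i} × {p53, p54} = {(i,p53), (i,p54)}
  {h, i, j} × {p53} = {(h,p53), (i,p53), (j,p53)}
  {h, i, j} × {p54} = {(h,p54), (i,p54), (j,p54)}
  {h, j} × {p53, p54} = {(h,p53), (h,p54), (j,p53), (j,p54)}
  {h, i, j} × {p53, p54} = {(h,p53), (h,p54), (i,p53), (i,p54), (j,p53), (j,p54)}
These 10 distinct sets form the basis B.
Close under arbitrary unions to get τ_{X×Y}; counting gives |τ_{X×Y}| = 16.


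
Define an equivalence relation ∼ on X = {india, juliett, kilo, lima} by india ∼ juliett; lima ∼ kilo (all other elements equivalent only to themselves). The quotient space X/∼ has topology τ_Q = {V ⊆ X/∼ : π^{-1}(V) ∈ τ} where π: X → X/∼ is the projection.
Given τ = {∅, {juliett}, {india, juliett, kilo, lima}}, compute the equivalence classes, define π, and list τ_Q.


X/∼ = {[india=juliett], [kilo=lima]}; |τ_Q| = 2.

Equivalence classes: [india=juliett], [kilo=lima].
Quotient map π: X → X/∼ sends india ↦ [india=juliett], juliett ↦ [india=juliett], kilo ↦ [kilo=lima], lima ↦ [kilo=lima].
For each subset V ⊆ X/∼, compute π^{-1}(V) ⊆ X and check whether π^{-1}(V) ∈ τ. V is open in τ_Q iff π^{-1}(V) ∈ τ.
  V = {}: π^{-1}(V) = ∅ ∈ τ ✓.
  V = {[india=juliett]}: π^{-1}(V) = {india, juliett} ∉ τ ✗.
  V = {[kilo=lima]}: π^{-1}(V) = {kilo, lima} ∉ τ ✗.
  V = {[india=juliett], [kilo=lima]}: π^{-1}(V) = {india, juliett, kilo, lima} ∈ τ ✓.
Open sets in the quotient: τ_Q = {{}, {[india=juliett], [kilo=lima]}} (2 elements).


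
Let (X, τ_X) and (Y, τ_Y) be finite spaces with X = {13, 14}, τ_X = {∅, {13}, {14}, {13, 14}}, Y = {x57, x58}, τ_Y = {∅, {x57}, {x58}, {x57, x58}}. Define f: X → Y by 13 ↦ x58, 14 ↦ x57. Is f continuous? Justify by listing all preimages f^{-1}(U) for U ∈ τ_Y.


f IS continuous.

Compute f^{-1}(U) for each U ∈ τ_Y:
  U = ∅: f^{-1}(U) = ∅ ∈ τ_X ✓.
  U = {x57}: f^{-1}(U) = {14} ∈ τ_X ✓.
  U = {x58}: f^{-1}(U) = {13} ∈ τ_X ✓.
  U = {x57, x58}: f^{-1}(U) = {13, 14} ∈ τ_X ✓.
Every preimage lies in τ_X, so f IS continuous.


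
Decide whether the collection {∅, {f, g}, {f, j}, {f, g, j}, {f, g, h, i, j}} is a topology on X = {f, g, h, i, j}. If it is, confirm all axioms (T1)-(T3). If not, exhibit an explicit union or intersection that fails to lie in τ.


τ is NOT a topology on X.

Axiom (T1): ∅ ∈ τ? Yes; X ∈ τ? Yes.
Axiom (T2/T3): check pairwise unions and intersections of members of τ.
Counterexample for (T3): {f, g} ∩ {f, j} = {f} ∉ τ. Therefore τ is NOT a topology.


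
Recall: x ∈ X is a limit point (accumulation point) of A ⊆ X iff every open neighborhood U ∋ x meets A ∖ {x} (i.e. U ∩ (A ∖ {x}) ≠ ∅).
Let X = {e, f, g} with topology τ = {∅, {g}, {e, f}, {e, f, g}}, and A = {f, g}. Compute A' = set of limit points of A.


A' = {e}

For each x ∈ X, list the open sets U ∈ τ with x ∈ U, then check whether U ∩ (A ∖ {x}) ≠ ∅ for every such U.
  x = e: opens ∋ x are {e, f}, {e, f, g}; each meets A ∖ {e}, so x IS a limit point.
  x = f: open {e, f} ∋ x has {e, f} ∩ (A ∖ {f}) = ∅, so x is NOT a limit point.
  x = g: open {g} ∋ x has {g} ∩ (A ∖ {g}) = ∅, so x is NOT a limit point.
Collecting: A' = {e}.


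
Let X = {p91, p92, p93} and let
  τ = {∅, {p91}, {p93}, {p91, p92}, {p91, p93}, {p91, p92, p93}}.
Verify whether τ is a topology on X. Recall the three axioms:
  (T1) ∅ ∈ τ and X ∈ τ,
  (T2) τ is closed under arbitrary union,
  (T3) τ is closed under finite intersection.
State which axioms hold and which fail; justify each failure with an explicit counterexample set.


τ IS a topology on X.

Axiom (T1): ∅ ∈ τ? Yes; X ∈ τ? Yes.
Axiom (T2/T3): check pairwise unions and intersections of members of τ.
All pairwise intersections and unions checked — each lies in τ. Therefore τ satisfies (T1), (T2), (T3): it IS a topology on X.


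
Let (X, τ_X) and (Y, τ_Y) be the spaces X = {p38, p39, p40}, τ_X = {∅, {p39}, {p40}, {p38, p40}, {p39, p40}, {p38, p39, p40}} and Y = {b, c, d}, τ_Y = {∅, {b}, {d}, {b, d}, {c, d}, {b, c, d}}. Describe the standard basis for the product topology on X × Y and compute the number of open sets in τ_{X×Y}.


Basis B = {∅ × ∅, {p39} × {b}, {p39} × {d}, {p40} × {b}, {p40} × {d}, {p38, p40} × {b}, {p38, p40} × {d}, {p39} × {b, d}, {p39, p40} × {b}, {p39} × {c, d}, {p39, p40} × {d}, {p40} × {b, d}, {p40} × {c, d}, {p38, p39, p40} × {b}, {p38, p39, p40} × {d}, {p39} × {b, c, d}, {p40} × {b, c, d}, {p38, p40} × {b, d}, {p38, p40} × {c, d}, {p39, p40} × {b, d}, {p39, p40} × {c, d}, {p38, p40} × {b, c, d}, {p38, p39, p40} × {b, d}, {p38, p39, p40} × {c, d}, {p39, p40} × {b, c, d}, {p38, p39, p40} × {b, c, d}}; |τ_{X×Y}| = 108.

Enumerate products U × V with U ∈ τ_X, V ∈ τ_Y (deduplicated):
  ∅ × ∅ = {} (∅)
  {p39} × {b} = {(p39,b)}
  {p39} × {d} = {(p39,d)}
  {p40} × {b} = {(p40,b)}
  {p40} × {d} = {(p40,d)}
  {p38, p40} × {b} = {(p38,b), (p40,b)}
  {p38, p40} × {d} = {(p38,d), (p40,d)}
  {p39} × {b, d} = {(p39,b), (p39,d)}
  {p39, p40} × {b} = {(p39,b), (p40,b)}
  {p39} × {c, d} = {(p39,c), (p39,d)}
  {p39, p40} × {d} = {(p39,d), (p40,d)}
  {p40} × {b, d} = {(p40,b), (p40,d)}
  {p40} × {c, d} = {(p40,c), (p40,d)}
  {p38, p39, p40} × {b} = {(p38,b), (p39,b), (p40,b)}
  {p38, p39, p40} × {d} = {(p38,d), (p39,d), (p40,d)}
  {p39} × {b, c, d} = {(p39,b), (p39,c), (p39,d)}
  {p40} × {b, c, d} = {(p40,b), (p40,c), (p40,d)}
  {p38, p40} × {b, d} = {(p38,b), (p38,d), (p40,b), (p40,d)}
  {p38, p40} × {c, d} = {(p38,c), (p38,d), (p40,c), (p40,d)}
  {p39, p40} × {b, d} = {(p39,b), (p39,d), (p40,b), (p40,d)}
  {p39, p40} × {c, d} = {(p39,c), (p39,d), (p40,c), (p40,d)}
  {p38, p40} × {b, c, d} = {(p38,b), (p38,c), (p38,d), (p40,b), (p40,c), (p40,d)}
  {p38, p39, p40} × {b, d} = {(p38,b), (p38,d), (p39,b), (p39,d), (p40,b), (p40,d)}
  {p38, p39, p40} × {c, d} = {(p38,c), (p38,d), (p39,c), (p39,d), (p40,c), (p40,d)}
  {p39, p40} × {b, c, d} = {(p39,b), (p39,c), (p39,d), (p40,b), (p40,c), (p40,d)}
  {p38, p39, p40} × {b, c, d} = {(p38,b), (p38,c), (p38,d), (p39,b), (p39,c), (p39,d), (p40,b), (p40,c), (p40,d)}
These 26 distinct sets form the basis B.
Close under arbitrary unions to get τ_{X×Y}; counting gives |τ_{X×Y}| = 108.


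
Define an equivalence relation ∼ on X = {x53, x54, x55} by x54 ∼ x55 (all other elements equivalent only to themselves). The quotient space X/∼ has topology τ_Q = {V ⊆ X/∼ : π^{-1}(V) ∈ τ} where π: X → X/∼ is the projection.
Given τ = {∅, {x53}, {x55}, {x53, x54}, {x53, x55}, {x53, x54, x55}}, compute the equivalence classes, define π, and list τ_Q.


X/∼ = {[x53], [x54=x55]}; |τ_Q| = 3.

Equivalence classes: [x53], [x54=x55].
Quotient map π: X → X/∼ sends x53 ↦ [x53], x54 ↦ [x54=x55], x55 ↦ [x54=x55].
For each subset V ⊆ X/∼, compute π^{-1}(V) ⊆ X and check whether π^{-1}(V) ∈ τ. V is open in τ_Q iff π^{-1}(V) ∈ τ.
  V = {}: π^{-1}(V) = ∅ ∈ τ ✓.
  V = {[x53]}: π^{-1}(V) = {x53} ∈ τ ✓.
  V = {[x54=x55]}: π^{-1}(V) = {x54, x55} ∉ τ ✗.
  V = {[x53], [x54=x55]}: π^{-1}(V) = {x53, x54, x55} ∈ τ ✓.
Open sets in the quotient: τ_Q = {{}, {[x53]}, {[x53], [x54=x55]}} (3 elements).


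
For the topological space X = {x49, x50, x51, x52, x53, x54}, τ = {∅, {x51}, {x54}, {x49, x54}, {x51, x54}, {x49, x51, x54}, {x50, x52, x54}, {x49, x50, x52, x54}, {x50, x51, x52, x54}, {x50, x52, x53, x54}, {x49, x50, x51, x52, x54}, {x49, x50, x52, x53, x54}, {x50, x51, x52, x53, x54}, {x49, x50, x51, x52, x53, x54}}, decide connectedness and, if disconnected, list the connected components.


(X, τ) is disconnected; components = [{x51}, {x49, x50, x52, x53, x54}].

Find clopen sets (U ∈ τ with X ∖ U ∈ τ):
  U = ∅, X ∖ U = {x49, x50, x51, x52, x53, x54} — both open, so U is clopen.
  U = {x51}, X ∖ U = {x49, x50, x52, x53, x54} — both open, so U is clopen.
  U = {x49, x50, x52, x53, x54}, X ∖ U = {x51} — both open, so U is clopen.
  U = {x49, x50, x51, x52, x53, x54}, X ∖ U = ∅ — both open, so U is clopen.
Nontrivial clopen(s) exist: e.g. {x49, x50, x52, x53, x54}. So (X, τ) is disconnected.
Compute connected components by grouping points that agree on all clopens:
  component: {x51}
  component: {x49, x50, x52, x53, x54}


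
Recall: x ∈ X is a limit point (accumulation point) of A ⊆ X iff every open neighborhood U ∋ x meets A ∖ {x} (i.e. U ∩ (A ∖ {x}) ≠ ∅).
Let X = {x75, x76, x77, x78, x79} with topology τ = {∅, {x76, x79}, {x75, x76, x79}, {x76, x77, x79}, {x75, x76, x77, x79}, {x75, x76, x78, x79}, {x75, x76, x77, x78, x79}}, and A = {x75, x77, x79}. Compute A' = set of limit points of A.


A' = {x75, x76, x77, x78}

For each x ∈ X, list the open sets U ∈ τ with x ∈ U, then check whether U ∩ (A ∖ {x}) ≠ ∅ for every such U.
  x = x75: opens ∋ x are {x75, x76, x79}, {x75, x76, x77, x79}, {x75, x76, x78, x79}, {x75, x76, x77, x78, x79}; each meets A ∖ {x75}, so x IS a limit point.
  x = x76: opens ∋ x are {x76, x79}, {x75, x76, x79}, {x76, x77, x79}, {x75, x76, x77, x79}, {x75, x76, x78, x79}, {x75, x76, x77, x78, x79}; each meets A ∖ {x76}, so x IS a limit point.
  x = x77: opens ∋ x are {x76, x77, x79}, {x75, x76, x77, x79}, {x75, x76, x77, x78, x79}; each meets A ∖ {x77}, so x IS a limit point.
  x = x78: opens ∋ x are {x75, x76, x78, x79}, {x75, x76, x77, x78, x79}; each meets A ∖ {x78}, so x IS a limit point.
  x = x79: open {x76, x79} ∋ x has {x76, x79} ∩ (A ∖ {x79}) = ∅, so x is NOT a limit point.
Collecting: A' = {x75, x76, x77, x78}.


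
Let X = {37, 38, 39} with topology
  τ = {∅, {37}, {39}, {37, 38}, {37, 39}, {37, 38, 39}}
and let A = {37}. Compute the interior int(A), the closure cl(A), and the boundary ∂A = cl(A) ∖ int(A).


int(A) = {37}, cl(A) = {37, 38}, ∂A = {38}.

Closed sets in (X, τ) are complements of opens:
  closed(X, τ) = {∅, {38}, {39}, {37, 38}, {38, 39}, {37, 38, 39}}.
int(A) = ⋃ {U ∈ τ : U ⊆ A}. Opens contained in A: ∅, {37}.
Taking the union of these: int(A) = {37}.
cl(A) = ⋂ {C closed : A ⊆ C}. Closed sets containing A: {37, 38}, {37, 38, 39}.
Intersecting these: cl(A) = {37, 38}.
∂A = cl(A) ∖ int(A) = {37, 38} ∖ {37} = {38}.


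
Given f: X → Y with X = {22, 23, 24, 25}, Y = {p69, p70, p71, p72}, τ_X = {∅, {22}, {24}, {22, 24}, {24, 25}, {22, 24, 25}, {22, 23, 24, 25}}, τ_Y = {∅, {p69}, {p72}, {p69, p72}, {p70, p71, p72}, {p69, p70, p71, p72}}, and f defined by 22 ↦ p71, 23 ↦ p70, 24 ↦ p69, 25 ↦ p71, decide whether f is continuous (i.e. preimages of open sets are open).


f is NOT continuous.

Compute f^{-1}(U) for each U ∈ τ_Y:
  U = ∅: f^{-1}(U) = ∅ ∈ τ_X ✓.
  U = {p69}: f^{-1}(U) = {24} ∈ τ_X ✓.
  U = {p72}: f^{-1}(U) = ∅ ∈ τ_X ✓.
  U = {p69, p72}: f^{-1}(U) = {24} ∈ τ_X ✓.
  U = {p70, p71, p72}: f^{-1}(U) = {22, 23, 25} ∉ τ_X ✗.
  U = {p69, p70, p71, p72}: f^{-1}(U) = {22, 23, 24, 25} ∈ τ_X ✓.
Found U = {p70, p71, p72} with f^{-1}(U) = {22, 23, 25} not in τ_X. Therefore f is NOT continuous.


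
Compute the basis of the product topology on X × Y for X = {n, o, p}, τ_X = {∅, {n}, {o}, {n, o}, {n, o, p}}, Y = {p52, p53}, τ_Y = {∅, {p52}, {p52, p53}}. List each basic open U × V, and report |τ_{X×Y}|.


Basis B = {∅ × ∅, {n} × {p52}, {o} × {p52}, {n} × {p52, p53}, {n, o} × {p52}, {o} × {p52, p53}, {n, o, p} × {p52}, {n, o} × {p52, p53}, {n, o, p} × {p52, p53}}; |τ_{X×Y}| = 14.

Enumerate products U × V with U ∈ τ_X, V ∈ τ_Y (deduplicated):
  ∅ × ∅ = {} (∅)
  {n} × {p52} = {(n,p52)}
  {o} × {p52} = {(o,p52)}
  {n} × {p52, p53} = {(n,p52), (n,p53)}
  {n, o} × {p52} = {(n,p52), (o,p52)}
  {o} × {p52, p53} = {(o,p52), (o,p53)}
  {n, o, p} × {p52} = {(n,p52), (o,p52), (p,p52)}
  {n, o} × {p52, p53} = {(n,p52), (n,p53), (o,p52), (o,p53)}
  {n, o, p} × {p52, p53} = {(n,p52), (n,p53), (o,p52), (o,p53), (p,p52), (p,p53)}
These 9 distinct sets form the basis B.
Close under arbitrary unions to get τ_{X×Y}; counting gives |τ_{X×Y}| = 14.


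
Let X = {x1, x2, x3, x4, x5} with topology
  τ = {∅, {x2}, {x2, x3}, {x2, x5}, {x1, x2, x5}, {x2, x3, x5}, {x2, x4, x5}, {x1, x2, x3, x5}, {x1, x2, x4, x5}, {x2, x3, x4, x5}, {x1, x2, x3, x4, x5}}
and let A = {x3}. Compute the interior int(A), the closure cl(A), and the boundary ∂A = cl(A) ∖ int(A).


int(A) = ∅, cl(A) = {x3}, ∂A = {x3}.

Closed sets in (X, τ) are complements of opens:
  closed(X, τ) = {∅, {x1}, {x3}, {x4}, {x1, x3}, {x1, x4}, {x3, x4}, {x1, x3, x4}, {x1, x4, x5}, {x1, x3, x4, x5}, {x1, x2, x3, x4, x5}}.
int(A) = ⋃ {U ∈ τ : U ⊆ A}. Opens contained in A: ∅.
Taking the union of these: int(A) = ∅.
cl(A) = ⋂ {C closed : A ⊆ C}. Closed sets containing A: {x3}, {x1, x3}, {x3, x4}, {x1, x3, x4}, {x1, x3, x4, x5}, {x1, x2, x3, x4, x5}.
Intersecting these: cl(A) = {x3}.
∂A = cl(A) ∖ int(A) = {x3} ∖ ∅ = {x3}.


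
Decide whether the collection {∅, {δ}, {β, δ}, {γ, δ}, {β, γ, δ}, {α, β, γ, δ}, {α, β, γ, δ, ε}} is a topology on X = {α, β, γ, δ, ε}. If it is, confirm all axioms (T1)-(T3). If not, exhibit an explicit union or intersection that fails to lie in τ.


τ IS a topology on X.

Axiom (T1): ∅ ∈ τ? Yes; X ∈ τ? Yes.
Axiom (T2/T3): check pairwise unions and intersections of members of τ.
All pairwise intersections and unions checked — each lies in τ. Therefore τ satisfies (T1), (T2), (T3): it IS a topology on X.


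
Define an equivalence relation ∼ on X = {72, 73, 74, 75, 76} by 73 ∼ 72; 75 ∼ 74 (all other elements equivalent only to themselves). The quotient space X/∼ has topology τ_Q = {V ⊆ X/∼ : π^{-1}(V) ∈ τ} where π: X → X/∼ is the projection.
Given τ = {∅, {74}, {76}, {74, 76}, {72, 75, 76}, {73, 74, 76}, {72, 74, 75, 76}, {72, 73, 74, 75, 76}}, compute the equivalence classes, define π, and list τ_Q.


X/∼ = {[72=73], [74=75], [76]}; |τ_Q| = 3.

Equivalence classes: [72=73], [74=75], [76].
Quotient map π: X → X/∼ sends 72 ↦ [72=73], 73 ↦ [72=73], 74 ↦ [74=75], 75 ↦ [74=75], 76 ↦ [76].
For each subset V ⊆ X/∼, compute π^{-1}(V) ⊆ X and check whether π^{-1}(V) ∈ τ. V is open in τ_Q iff π^{-1}(V) ∈ τ.
  V = {}: π^{-1}(V) = ∅ ∈ τ ✓.
  V = {[72=73]}: π^{-1}(V) = {72, 73} ∉ τ ✗.
  V = {[74=75]}: π^{-1}(V) = {74, 75} ∉ τ ✗.
  V = {[72=73], [74=75]}: π^{-1}(V) = {72, 73, 74, 75} ∉ τ ✗.
  V = {[76]}: π^{-1}(V) = {76} ∈ τ ✓.
  V = {[72=73], [76]}: π^{-1}(V) = {72, 73, 76} ∉ τ ✗.
  V = {[74=75], [76]}: π^{-1}(V) = {74, 75, 76} ∉ τ ✗.
  V = {[72=73], [74=75], [76]}: π^{-1}(V) = {72, 73, 74, 75, 76} ∈ τ ✓.
Open sets in the quotient: τ_Q = {{}, {[76]}, {[72=73], [74=75], [76]}} (3 elements).


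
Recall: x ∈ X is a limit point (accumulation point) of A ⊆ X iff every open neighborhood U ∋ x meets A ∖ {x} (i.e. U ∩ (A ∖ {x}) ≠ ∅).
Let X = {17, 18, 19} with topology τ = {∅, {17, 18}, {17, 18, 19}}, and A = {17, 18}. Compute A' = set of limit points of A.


A' = {17, 18, 19}

For each x ∈ X, list the open sets U ∈ τ with x ∈ U, then check whether U ∩ (A ∖ {x}) ≠ ∅ for every such U.
  x = 17: opens ∋ x are {17, 18}, {17, 18, 19}; each meets A ∖ {17}, so x IS a limit point.
  x = 18: opens ∋ x are {17, 18}, {17, 18, 19}; each meets A ∖ {18}, so x IS a limit point.
  x = 19: opens ∋ x are {17, 18, 19}; each meets A ∖ {19}, so x IS a limit point.
Collecting: A' = {17, 18, 19}.


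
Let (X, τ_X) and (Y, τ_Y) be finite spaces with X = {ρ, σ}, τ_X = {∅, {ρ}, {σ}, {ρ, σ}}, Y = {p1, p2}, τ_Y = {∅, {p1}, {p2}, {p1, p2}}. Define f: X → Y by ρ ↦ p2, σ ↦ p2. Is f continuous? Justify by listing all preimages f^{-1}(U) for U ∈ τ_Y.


f IS continuous.

Compute f^{-1}(U) for each U ∈ τ_Y:
  U = ∅: f^{-1}(U) = ∅ ∈ τ_X ✓.
  U = {p1}: f^{-1}(U) = ∅ ∈ τ_X ✓.
  U = {p2}: f^{-1}(U) = {ρ, σ} ∈ τ_X ✓.
  U = {p1, p2}: f^{-1}(U) = {ρ, σ} ∈ τ_X ✓.
Every preimage lies in τ_X, so f IS continuous.


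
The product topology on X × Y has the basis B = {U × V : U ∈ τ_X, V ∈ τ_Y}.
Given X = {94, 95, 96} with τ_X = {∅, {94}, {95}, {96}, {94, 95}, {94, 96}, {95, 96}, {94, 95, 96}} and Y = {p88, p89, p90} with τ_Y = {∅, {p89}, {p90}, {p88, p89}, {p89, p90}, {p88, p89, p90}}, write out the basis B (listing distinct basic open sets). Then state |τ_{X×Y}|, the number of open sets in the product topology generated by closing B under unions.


Basis B = {∅ × ∅, {94} × {p89}, {94} × {p90}, {95} × {p89}, {95} × {p90}, {96} × {p89}, {96} × {p90}, {94} × {p88, p89}, {94} × {p89, p90}, {94, 95} × {p89}, {94, 96} × {p89}, {94, 95} × {p90}, {94, 96} × {p90}, {95} × {p88, p89}, {95} × {p89, p90}, {95, 96} × {p89}, {95, 96} × {p90}, {96} × {p88, p89}, {96} × {p89, p90}, {94} × {p88, p89, p90}, {94, 95, 96} × {p89}, {94, 95, 96} × {p90}, {95} × {p88, p89, p90}, {96} × {p88, p89, p90}, {94, 95} × {p88, p89}, {94, 96} × {p88, p89}, {94, 95} × {p89, p90}, {94, 96} × {p89, p90}, {95, 96} × {p88, p89}, {95, 96} × {p89, p90}, {94, 95} × {p88, p89, p90}, {94, 96} × {p88, p89, p90}, {94, 95, 96} × {p88, p89}, {94, 95, 96} × {p89, p90}, {95, 96} × {p88, p89, p90}, {94, 95, 96} × {p88, p89, p90}}; |τ_{X×Y}| = 216.

Enumerate products U × V with U ∈ τ_X, V ∈ τ_Y (deduplicated):
  ∅ × ∅ = {} (∅)
  {94} × {p89} = {(94,p89)}
  {94} × {p90} = {(94,p90)}
  {95} × {p89} = {(95,p89)}
  {95} × {p90} = {(95,p90)}
  {96} × {p89} = {(96,p89)}
  {96} × {p90} = {(96,p90)}
  {94} × {p88, p89} = {(94,p88), (94,p89)}
  {94} × {p89, p90} = {(94,p89), (94,p90)}
  {94, 95} × {p89} = {(94,p89), (95,p89)}
  {94, 96} × {p89} = {(94,p89), (96,p89)}
  {94, 95} × {p90} = {(94,p90), (95,p90)}
  {94, 96} × {p90} = {(94,p90), (96,p90)}
  {95} × {p88, p89} = {(95,p88), (95,p89)}
  {95} × {p89, p90} = {(95,p89), (95,p90)}
  {95, 96} × {p89} = {(95,p89), (96,p89)}
  {95, 96} × {p90} = {(95,p90), (96,p90)}
  {96} × {p88, p89} = {(96,p88), (96,p89)}
  {96} × {p89, p90} = {(96,p89), (96,p90)}
  {94} × {p88, p89, p90} = {(94,p88), (94,p89), (94,p90)}
  {94, 95, 96} × {p89} = {(94,p89), (95,p89), (96,p89)}
  {94, 95, 96} × {p90} = {(94,p90), (95,p90), (96,p90)}
  {95} × {p88, p89, p90} = {(95,p88), (95,p89), (95,p90)}
  {96} × {p88, p89, p90} = {(96,p88), (96,p89), (96,p90)}
  {94, 95} × {p88, p89} = {(94,p88), (94,p89), (95,p88), (95,p89)}
  {94, 96} × {p88, p89} = {(94,p88), (94,p89), (96,p88), (96,p89)}
  {94, 95} × {p89, p90} = {(94,p89), (94,p90), (95,p89), (95,p90)}
  {94, 96} × {p89, p90} = {(94,p89), (94,p90), (96,p89), (96,p90)}
  {95, 96} × {p88, p89} = {(95,p88), (95,p89), (96,p88), (96,p89)}
  {95, 96} × {p89, p90} = {(95,p89), (95,p90), (96,p89), (96,p90)}
  {94, 95} × {p88, p89, p90} = {(94,p88), (94,p89), (94,p90), (95,p88), (95,p89), (95,p90)}
  {94, 96} × {p88, p89, p90} = {(94,p88), (94,p89), (94,p90), (96,p88), (96,p89), (96,p90)}
  {94, 95, 96} × {p88, p89} = {(94,p88), (94,p89), (95,p88), (95,p89), (96,p88), (96,p89)}
  {94, 95, 96} × {p89, p90} = {(94,p89), (94,p90), (95,p89), (95,p90), (96,p89), (96,p90)}
  {95, 96} × {p88, p89, p90} = {(95,p88), (95,p89), (95,p90), (96,p88), (96,p89), (96,p90)}
  {94, 95, 96} × {p88, p89, p90} = {(94,p88), (94,p89), (94,p90), (95,p88), (95,p89), (95,p90), (96,p88), (96,p89), (96,p90)}
These 36 distinct sets form the basis B.
Close under arbitrary unions to get τ_{X×Y}; counting gives |τ_{X×Y}| = 216.


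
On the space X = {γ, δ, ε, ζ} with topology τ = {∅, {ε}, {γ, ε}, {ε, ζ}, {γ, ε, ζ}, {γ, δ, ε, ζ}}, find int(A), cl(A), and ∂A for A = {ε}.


int(A) = {ε}, cl(A) = {γ, δ, ε, ζ}, ∂A = {γ, δ, ζ}.

Closed sets in (X, τ) are complements of opens:
  closed(X, τ) = {∅, {δ}, {γ, δ}, {δ, ζ}, {γ, δ, ζ}, {γ, δ, ε, ζ}}.
int(A) = ⋃ {U ∈ τ : U ⊆ A}. Opens contained in A: ∅, {ε}.
Taking the union of these: int(A) = {ε}.
cl(A) = ⋂ {C closed : A ⊆ C}. Closed sets containing A: {γ, δ, ε, ζ}.
Intersecting these: cl(A) = {γ, δ, ε, ζ}.
∂A = cl(A) ∖ int(A) = {γ, δ, ε, ζ} ∖ {ε} = {γ, δ, ζ}.


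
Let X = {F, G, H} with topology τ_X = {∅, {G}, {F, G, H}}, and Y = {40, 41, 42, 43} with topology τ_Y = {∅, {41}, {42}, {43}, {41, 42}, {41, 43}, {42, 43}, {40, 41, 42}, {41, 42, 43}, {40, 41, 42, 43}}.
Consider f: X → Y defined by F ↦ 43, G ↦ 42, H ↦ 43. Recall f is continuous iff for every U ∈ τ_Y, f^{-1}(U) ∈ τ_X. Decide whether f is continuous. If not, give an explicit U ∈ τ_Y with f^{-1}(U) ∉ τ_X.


f is NOT continuous.

Compute f^{-1}(U) for each U ∈ τ_Y:
  U = ∅: f^{-1}(U) = ∅ ∈ τ_X ✓.
  U = {41}: f^{-1}(U) = ∅ ∈ τ_X ✓.
  U = {42}: f^{-1}(U) = {G} ∈ τ_X ✓.
  U = {43}: f^{-1}(U) = {F, H} ∉ τ_X ✗.
  U = {41, 42}: f^{-1}(U) = {G} ∈ τ_X ✓.
  U = {41, 43}: f^{-1}(U) = {F, H} ∉ τ_X ✗.
  U = {42, 43}: f^{-1}(U) = {F, G, H} ∈ τ_X ✓.
  U = {40, 41, 42}: f^{-1}(U) = {G} ∈ τ_X ✓.
  U = {41, 42, 43}: f^{-1}(U) = {F, G, H} ∈ τ_X ✓.
  U = {40, 41, 42, 43}: f^{-1}(U) = {F, G, H} ∈ τ_X ✓.
Found U = {43} with f^{-1}(U) = {F, H} not in τ_X. Therefore f is NOT continuous.


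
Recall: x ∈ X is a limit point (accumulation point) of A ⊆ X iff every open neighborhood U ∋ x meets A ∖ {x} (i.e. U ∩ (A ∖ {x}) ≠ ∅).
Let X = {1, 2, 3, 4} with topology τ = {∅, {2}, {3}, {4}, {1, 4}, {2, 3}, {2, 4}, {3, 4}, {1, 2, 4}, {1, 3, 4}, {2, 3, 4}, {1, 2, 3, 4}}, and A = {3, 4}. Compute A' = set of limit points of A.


A' = {1}

For each x ∈ X, list the open sets U ∈ τ with x ∈ U, then check whether U ∩ (A ∖ {x}) ≠ ∅ for every such U.
  x = 1: opens ∋ x are {1, 4}, {1, 2, 4}, {1, 3, 4}, {1, 2, 3, 4}; each meets A ∖ {1}, so x IS a limit point.
  x = 2: open {2} ∋ x has {2} ∩ (A ∖ {2}) = ∅, so x is NOT a limit point.
  x = 3: open {3} ∋ x has {3} ∩ (A ∖ {3}) = ∅, so x is NOT a limit point.
  x = 4: open {4} ∋ x has {4} ∩ (A ∖ {4}) = ∅, so x is NOT a limit point.
Collecting: A' = {1}.


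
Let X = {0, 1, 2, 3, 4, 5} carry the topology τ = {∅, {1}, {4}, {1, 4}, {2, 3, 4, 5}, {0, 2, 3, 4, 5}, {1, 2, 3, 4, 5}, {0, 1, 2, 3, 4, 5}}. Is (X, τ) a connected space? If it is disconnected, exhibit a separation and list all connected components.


(X, τ) is disconnected; components = [{1}, {0, 2, 3, 4, 5}].

Find clopen sets (U ∈ τ with X ∖ U ∈ τ):
  U = ∅, X ∖ U = {0, 1, 2, 3, 4, 5} — both open, so U is clopen.
  U = {1}, X ∖ U = {0, 2, 3, 4, 5} — both open, so U is clopen.
  U = {0, 2, 3, 4, 5}, X ∖ U = {1} — both open, so U is clopen.
  U = {0, 1, 2, 3, 4, 5}, X ∖ U = ∅ — both open, so U is clopen.
Nontrivial clopen(s) exist: e.g. {0, 2, 3, 4, 5}. So (X, τ) is disconnected.
Compute connected components by grouping points that agree on all clopens:
  component: {1}
  component: {0, 2, 3, 4, 5}


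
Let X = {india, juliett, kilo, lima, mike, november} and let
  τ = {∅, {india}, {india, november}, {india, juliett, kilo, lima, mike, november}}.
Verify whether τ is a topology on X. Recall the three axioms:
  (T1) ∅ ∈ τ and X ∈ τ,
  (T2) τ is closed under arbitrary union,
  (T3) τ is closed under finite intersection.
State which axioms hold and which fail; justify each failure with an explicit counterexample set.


τ IS a topology on X.

Axiom (T1): ∅ ∈ τ? Yes; X ∈ τ? Yes.
Axiom (T2/T3): check pairwise unions and intersections of members of τ.
All pairwise intersections and unions checked — each lies in τ. Therefore τ satisfies (T1), (T2), (T3): it IS a topology on X.


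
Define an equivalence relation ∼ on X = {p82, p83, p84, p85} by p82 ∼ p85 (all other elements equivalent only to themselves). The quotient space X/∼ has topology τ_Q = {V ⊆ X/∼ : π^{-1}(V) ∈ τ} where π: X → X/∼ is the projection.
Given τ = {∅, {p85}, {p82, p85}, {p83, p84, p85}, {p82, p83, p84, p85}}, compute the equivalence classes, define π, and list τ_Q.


X/∼ = {[p82=p85], [p83], [p84]}; |τ_Q| = 3.

Equivalence classes: [p82=p85], [p83], [p84].
Quotient map π: X → X/∼ sends p82 ↦ [p82=p85], p83 ↦ [p83], p84 ↦ [p84], p85 ↦ [p82=p85].
For each subset V ⊆ X/∼, compute π^{-1}(V) ⊆ X and check whether π^{-1}(V) ∈ τ. V is open in τ_Q iff π^{-1}(V) ∈ τ.
  V = {}: π^{-1}(V) = ∅ ∈ τ ✓.
  V = {[p82=p85]}: π^{-1}(V) = {p82, p85} ∈ τ ✓.
  V = {[p83]}: π^{-1}(V) = {p83} ∉ τ ✗.
  V = {[p82=p85], [p83]}: π^{-1}(V) = {p82, p83, p85} ∉ τ ✗.
  V = {[p84]}: π^{-1}(V) = {p84} ∉ τ ✗.
  V = {[p82=p85], [p84]}: π^{-1}(V) = {p82, p84, p85} ∉ τ ✗.
  V = {[p83], [p84]}: π^{-1}(V) = {p83, p84} ∉ τ ✗.
  V = {[p82=p85], [p83], [p84]}: π^{-1}(V) = {p82, p83, p84, p85} ∈ τ ✓.
Open sets in the quotient: τ_Q = {{}, {[p82=p85]}, {[p82=p85], [p83], [p84]}} (3 elements).


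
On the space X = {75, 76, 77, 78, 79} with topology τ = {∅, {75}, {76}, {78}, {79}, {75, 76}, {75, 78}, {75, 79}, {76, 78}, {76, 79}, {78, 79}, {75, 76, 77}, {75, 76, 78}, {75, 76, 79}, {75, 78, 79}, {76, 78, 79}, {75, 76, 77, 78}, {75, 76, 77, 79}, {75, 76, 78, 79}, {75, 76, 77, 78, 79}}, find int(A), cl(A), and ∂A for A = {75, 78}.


int(A) = {75, 78}, cl(A) = {75, 77, 78}, ∂A = {77}.

Closed sets in (X, τ) are complements of opens:
  closed(X, τ) = {∅, {77}, {78}, {79}, {75, 77}, {76, 77}, {77, 78}, {77, 79}, {78, 79}, {75, 76, 77}, {75, 77, 78}, {75, 77, 79}, {76, 77, 78}, {76, 77, 79}, {77, 78, 79}, {75, 76, 77, 78}, {75, 76, 77, 79}, {75, 77, 78, 79}, {76, 77, 78, 79}, {75, 76, 77, 78, 79}}.
int(A) = ⋃ {U ∈ τ : U ⊆ A}. Opens contained in A: ∅, {75}, {78}, {75, 78}.
Taking the union of these: int(A) = {75, 78}.
cl(A) = ⋂ {C closed : A ⊆ C}. Closed sets containing A: {75, 77, 78}, {75, 76, 77, 78}, {75, 77, 78, 79}, {75, 76, 77, 78, 79}.
Intersecting these: cl(A) = {75, 77, 78}.
∂A = cl(A) ∖ int(A) = {75, 77, 78} ∖ {75, 78} = {77}.
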